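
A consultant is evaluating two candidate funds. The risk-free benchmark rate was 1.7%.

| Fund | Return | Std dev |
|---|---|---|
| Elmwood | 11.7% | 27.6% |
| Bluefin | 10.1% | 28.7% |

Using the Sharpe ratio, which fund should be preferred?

Elmwood

Elmwood: Sharpe ratio = (11.7% − 1.7%) / 27.6% = 0.362
Bluefin: Sharpe ratio = (10.1% − 1.7%) / 28.7% = 0.293
Highest: Elmwood (0.362).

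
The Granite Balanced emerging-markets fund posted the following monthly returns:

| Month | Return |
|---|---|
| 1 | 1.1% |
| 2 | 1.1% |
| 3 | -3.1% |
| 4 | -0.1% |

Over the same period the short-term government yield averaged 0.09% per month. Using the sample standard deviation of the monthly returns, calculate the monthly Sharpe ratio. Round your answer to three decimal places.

-0.172

Mean return μ = -1.00 / 4 = -0.2500%
Σ(r − μ)² = (1.1 − (-0.2500))² + (1.1 − (-0.2500))² + … = 11.7900
sample σ = √(11.7900 / 3) = √3.9300 = 1.9824%
Sharpe = (μ − rf) / σ = (-0.2500 − 0.09) / 1.9824 = -0.3400 / 1.9824 = -0.1715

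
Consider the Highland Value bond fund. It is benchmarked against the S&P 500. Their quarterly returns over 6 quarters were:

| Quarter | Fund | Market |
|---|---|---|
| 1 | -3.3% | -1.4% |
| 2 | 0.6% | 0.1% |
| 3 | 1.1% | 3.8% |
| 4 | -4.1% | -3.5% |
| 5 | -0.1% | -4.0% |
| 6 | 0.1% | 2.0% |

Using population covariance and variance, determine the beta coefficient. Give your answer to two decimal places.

0.44

r̄p = -0.9500%,  r̄m = -0.5000%
Cov = Σ(rp − r̄p)(rm − r̄m) / 6 = 3.4933
Var(rm) = Σ(rm − r̄m)² / 6 = 7.8600
β = Cov / Var = 3.4933 / 7.8600 = 0.4444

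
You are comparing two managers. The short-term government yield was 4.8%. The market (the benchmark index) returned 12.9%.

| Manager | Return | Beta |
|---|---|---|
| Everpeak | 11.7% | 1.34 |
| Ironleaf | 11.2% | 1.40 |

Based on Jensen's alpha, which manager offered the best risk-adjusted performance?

Everpeak: α = 11.7% − [4.8% + 1.34 × (12.9% − 4.8%)] = -3.954
Ironleaf: α = 11.2% − [4.8% + 1.40 × (12.9% − 4.8%)] = -4.940
Highest: Everpeak (-3.954).

Everpeak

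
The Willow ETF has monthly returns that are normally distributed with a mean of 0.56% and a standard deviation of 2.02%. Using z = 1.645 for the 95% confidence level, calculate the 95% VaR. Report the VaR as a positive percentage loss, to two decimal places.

2.76

VaR (as % loss) = −(μ − z·σ) = −(0.56% − 1.645 × 2.02%) = −(-2.7629%) = 2.7629%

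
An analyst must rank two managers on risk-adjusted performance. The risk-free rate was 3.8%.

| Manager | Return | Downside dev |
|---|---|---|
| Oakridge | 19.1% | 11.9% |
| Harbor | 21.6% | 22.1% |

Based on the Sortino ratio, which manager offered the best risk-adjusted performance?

Oakridge

Oakridge: Sortino ratio = (19.1% − 3.8%) / 11.9% = 1.286
Harbor: Sortino ratio = (21.6% − 3.8%) / 22.1% = 0.805
Highest: Oakridge (1.286).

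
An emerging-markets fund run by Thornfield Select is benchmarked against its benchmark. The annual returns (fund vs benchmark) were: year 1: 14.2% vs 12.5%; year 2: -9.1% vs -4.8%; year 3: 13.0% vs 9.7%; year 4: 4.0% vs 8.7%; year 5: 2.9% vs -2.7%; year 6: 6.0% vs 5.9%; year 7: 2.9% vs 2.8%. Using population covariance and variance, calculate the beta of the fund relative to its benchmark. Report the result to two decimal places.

1.04

r̄p = 4.8429%,  r̄m = 4.5857%
Cov = Σ(rp − r̄p)(rm − r̄m) / 7 = 37.4735
Var(rm) = Σ(rm − r̄m)² / 7 = 35.9727
β = Cov / Var = 37.4735 / 35.9727 = 1.0417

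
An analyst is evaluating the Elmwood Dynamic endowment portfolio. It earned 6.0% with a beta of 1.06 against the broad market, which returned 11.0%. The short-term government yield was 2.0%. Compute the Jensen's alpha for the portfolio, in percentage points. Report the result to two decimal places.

-5.54

CAPM expected return = Rf + β(Rm − Rf) = 2.0% + 1.06 × (11.0% − 2.0%) = 2 + 1.06 × 9.00 = 11.5400%
Jensen's α = Rp − E[R] = 6.0% − 11.5400% = -5.5400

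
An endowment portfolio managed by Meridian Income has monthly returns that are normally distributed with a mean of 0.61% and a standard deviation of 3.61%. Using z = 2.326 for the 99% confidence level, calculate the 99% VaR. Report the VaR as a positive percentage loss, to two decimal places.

7.79

VaR (as % loss) = −(μ − z·σ) = −(0.61% − 2.326 × 3.61%) = −(-7.78686%) = 7.78686%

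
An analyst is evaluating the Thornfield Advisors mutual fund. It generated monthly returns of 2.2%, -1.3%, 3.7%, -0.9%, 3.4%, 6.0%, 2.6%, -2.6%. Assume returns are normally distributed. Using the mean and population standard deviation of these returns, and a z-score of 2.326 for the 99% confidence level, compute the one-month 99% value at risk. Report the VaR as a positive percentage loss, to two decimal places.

r̄ = (2.2 − 1.3 + 3.7 − 0.9 + 3.4 + 6 + 2.6 − 2.6) / 8 = 13.10 / 8 = 1.6375%
Σ(r − r̄)² = 60.6588; population σ = √(60.6588/8) = 2.7536%
VaR = −(r̄ − z·σ) = −(1.6375 − 2.326 × 2.7536) = −(-4.7674) = 4.7674%

4.77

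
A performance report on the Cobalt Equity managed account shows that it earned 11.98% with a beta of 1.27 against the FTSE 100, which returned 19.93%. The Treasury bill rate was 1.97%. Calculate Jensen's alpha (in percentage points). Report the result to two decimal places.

CAPM expected return = Rf + β(Rm − Rf) = 1.97% + 1.27 × (19.93% − 1.97%) = 1.97 + 1.27 × 17.96 = 24.7792%
Jensen's α = Rp − E[R] = 11.98% − 24.7792% = -12.7992

-12.80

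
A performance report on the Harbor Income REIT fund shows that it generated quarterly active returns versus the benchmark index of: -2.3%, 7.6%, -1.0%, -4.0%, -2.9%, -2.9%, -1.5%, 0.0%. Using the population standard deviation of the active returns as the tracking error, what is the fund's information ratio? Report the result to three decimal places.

-0.257

Mean return μ = -7.00 / 8 = -0.8750%
Σ(r − μ)² = 92.9950; population σ = √(92.9950/8) = 3.4095%
IR = μ / tracking error = -0.8750 / 3.4095 = -0.2566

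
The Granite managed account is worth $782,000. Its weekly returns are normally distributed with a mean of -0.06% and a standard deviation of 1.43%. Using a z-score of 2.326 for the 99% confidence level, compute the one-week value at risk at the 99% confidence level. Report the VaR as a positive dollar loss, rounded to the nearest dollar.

Return at the 99% tail: μ − z·σ = -0.06% − 2.326 × 1.43% = -0.06 − 3.32618 = -3.38618%
VaR = −(-3.38618%) × $782,000 = 3.38618% × $782,000 = $26,480

$26,480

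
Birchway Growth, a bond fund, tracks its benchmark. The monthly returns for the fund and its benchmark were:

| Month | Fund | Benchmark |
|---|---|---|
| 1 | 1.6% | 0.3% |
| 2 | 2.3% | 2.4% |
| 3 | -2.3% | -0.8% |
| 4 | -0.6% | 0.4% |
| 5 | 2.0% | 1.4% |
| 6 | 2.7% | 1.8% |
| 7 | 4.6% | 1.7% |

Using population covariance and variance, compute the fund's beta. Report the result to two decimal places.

1.70

r̄p = 1.4714%,  r̄m = 1.0286%
Cov = Σ(rp − r̄p)(rm − r̄m) / 7 = 1.7837
Var(rm) = Σ(rm − r̄m)² / 7 = 1.0478
β = Cov / Var = 1.7837 / 1.0478 = 1.7023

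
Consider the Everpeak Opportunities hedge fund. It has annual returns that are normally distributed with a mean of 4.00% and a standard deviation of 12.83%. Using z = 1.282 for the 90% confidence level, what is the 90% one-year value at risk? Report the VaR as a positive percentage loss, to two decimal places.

12.45

VaR (as % loss) = −(μ − z·σ) = −(4.00% − 1.282 × 12.83%) = −(-12.44806%) = 12.44806%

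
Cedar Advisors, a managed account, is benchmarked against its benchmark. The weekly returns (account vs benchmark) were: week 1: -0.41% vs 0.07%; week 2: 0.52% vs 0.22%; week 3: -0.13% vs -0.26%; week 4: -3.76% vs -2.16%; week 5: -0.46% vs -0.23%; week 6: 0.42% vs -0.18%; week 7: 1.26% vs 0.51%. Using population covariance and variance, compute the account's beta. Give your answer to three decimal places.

r̄p = -0.3657%,  r̄m = -0.2900%
Cov = Σ(rp − r̄p)(rm − r̄m) / 7 = 1.1674
Var(rm) = Σ(rm − r̄m)² / 7 = 0.6490
β = Cov / Var = 1.1674 / 0.6490 = 1.7988

1.799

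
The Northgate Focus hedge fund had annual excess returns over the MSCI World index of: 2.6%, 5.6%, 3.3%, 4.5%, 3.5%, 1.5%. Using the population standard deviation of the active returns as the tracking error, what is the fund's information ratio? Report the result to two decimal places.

2.68

Mean return μ = 21.00 / 6 = 3.5000%
Population std dev = √[10.2600 / 6] = 1.3077%
IR = μ / tracking error = 3.5000 / 1.3077 = 2.6765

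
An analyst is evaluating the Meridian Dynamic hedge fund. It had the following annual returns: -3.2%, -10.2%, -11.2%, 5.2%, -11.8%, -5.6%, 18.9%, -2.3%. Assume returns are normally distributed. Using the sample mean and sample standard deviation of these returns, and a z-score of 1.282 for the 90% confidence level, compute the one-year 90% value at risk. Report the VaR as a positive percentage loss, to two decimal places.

15.78

μ = (-3.2 − 10.2 − 11.2 + 5.2 − 11.8 − 5.6 + 18.9 − 2.3) / 8 = -20.20 / 8 = -2.5250%
Sample std dev = √[748.8550 / 7] = 10.3431%
VaR = −(μ − z·σ) = −(-2.5250 − 1.282 × 10.3431) = −(-15.7849) = 15.7849%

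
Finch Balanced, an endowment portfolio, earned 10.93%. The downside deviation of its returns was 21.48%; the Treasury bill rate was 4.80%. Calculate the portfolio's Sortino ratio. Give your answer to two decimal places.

0.29

Sortino = (Rp − Rf) / σd = (10.93% − 4.80%) / 21.48% = 6.13% / 21.48% = 0.2854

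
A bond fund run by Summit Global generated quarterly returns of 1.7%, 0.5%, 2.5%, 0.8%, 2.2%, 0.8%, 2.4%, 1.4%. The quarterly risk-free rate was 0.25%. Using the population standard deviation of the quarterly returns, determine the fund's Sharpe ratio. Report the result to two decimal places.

1.75

Mean return r̄ = 12.30 / 8 = 1.5375%
Σ(r − r̄)² = (1.7 − 1.5375)² + (0.5 − 1.5375)² + (2.5 − 1.5375)² + … = 4.3188
σ = √[4.3188 / 8] = 0.7347%
Sharpe = (r̄ − rf) / σ = (1.5375 − 0.25) / 0.7347 = 1.2875 / 0.7347 = 1.7524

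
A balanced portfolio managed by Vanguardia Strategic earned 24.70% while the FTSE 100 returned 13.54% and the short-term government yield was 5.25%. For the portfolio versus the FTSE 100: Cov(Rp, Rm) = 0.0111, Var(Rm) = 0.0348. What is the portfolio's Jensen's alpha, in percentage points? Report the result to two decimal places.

16.81

β = Cov / Var = 0.0111 / 0.0348 = 0.3190
E[R] = Rf + β(Rm − Rf) = 5.25% + 0.3190 × (13.54% − 5.25%) = 7.8945%
α = Rp − E[R] = 24.70% − 7.8945% = 16.8055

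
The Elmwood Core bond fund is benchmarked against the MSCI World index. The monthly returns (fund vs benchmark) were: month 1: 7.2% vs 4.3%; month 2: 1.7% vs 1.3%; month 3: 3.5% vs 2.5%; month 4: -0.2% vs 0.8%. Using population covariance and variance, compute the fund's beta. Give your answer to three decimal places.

2.011

r̄p = 3.0500%,  r̄m = 2.2250%
Cov = Σ(rp − r̄p)(rm − r̄m) / 4 = 3.6538
Var(rm) = Σ(rm − r̄m)² / 4 = 1.8169
β = Cov / Var = 3.6538 / 1.8169 = 2.0110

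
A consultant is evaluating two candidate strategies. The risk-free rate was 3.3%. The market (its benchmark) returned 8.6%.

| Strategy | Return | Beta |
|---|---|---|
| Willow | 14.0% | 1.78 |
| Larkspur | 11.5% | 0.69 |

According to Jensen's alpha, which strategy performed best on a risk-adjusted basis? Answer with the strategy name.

Willow: α = 14.0% − [3.3% + 1.78 × (8.6% − 3.3%)] = 1.266
Larkspur: α = 11.5% − [3.3% + 0.69 × (8.6% − 3.3%)] = 4.543
Highest: Larkspur (4.543).

Larkspur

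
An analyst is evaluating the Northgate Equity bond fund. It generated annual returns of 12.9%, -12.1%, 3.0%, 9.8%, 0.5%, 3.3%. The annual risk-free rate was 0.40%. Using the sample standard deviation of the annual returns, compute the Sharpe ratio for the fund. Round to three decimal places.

Mean return r̄ = 17.40 / 6 = 2.9000%
Σ(r − r̄)² = (12.9 − 2.9000)² + (-12.1 − 2.9000)² + (3 − 2.9000)² + … = 378.5400
sample σ = √(378.5400 / 5) = √75.7080 = 8.7010%
Sharpe = (r̄ − rf) / σ = (2.9000 − 0.4) / 8.7010 = 2.5000 / 8.7010 = 0.2873

0.287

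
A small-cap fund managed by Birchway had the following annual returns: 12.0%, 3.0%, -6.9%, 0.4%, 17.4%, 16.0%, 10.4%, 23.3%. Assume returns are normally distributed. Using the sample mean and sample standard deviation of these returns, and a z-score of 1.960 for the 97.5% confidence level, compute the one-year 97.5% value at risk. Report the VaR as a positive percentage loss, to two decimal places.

Mean return r̄ = 75.60 / 8 = 9.4500%
Σ(r − r̄)² = 696.1600; sample σ = √(696.1600/7) = 9.9725%
VaR = −(r̄ − z·σ) = −(9.4500 − 1.960 × 9.9725) = −(-10.0961) = 10.0961%

10.10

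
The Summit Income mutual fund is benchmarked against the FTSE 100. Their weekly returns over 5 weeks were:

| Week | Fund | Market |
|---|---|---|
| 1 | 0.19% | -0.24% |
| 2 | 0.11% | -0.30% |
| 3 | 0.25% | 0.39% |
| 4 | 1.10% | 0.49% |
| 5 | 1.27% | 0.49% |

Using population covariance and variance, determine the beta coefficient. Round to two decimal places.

r̄p = 0.5840%,  r̄m = 0.1660%
Cov = Σ(rp − r̄p)(rm − r̄m) / 5 = 0.1391
Var(rm) = Σ(rm − r̄m)² / 5 = 0.1284
β = Cov / Var = 0.1391 / 0.1284 = 1.0833

1.08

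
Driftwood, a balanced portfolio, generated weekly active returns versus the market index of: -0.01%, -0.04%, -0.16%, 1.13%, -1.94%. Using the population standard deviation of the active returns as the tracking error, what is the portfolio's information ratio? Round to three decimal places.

μ = (-0.01 − 0.04 − 0.16 + 1.13 − 1.94) / 5 = -1.020 / 5 = -0.2040%
Σ(r − μ)² = 4.8597; population σ = √(4.8597/5) = 0.9859%
IR = μ / tracking error = -0.2040 / 0.9859 = -0.2069

-0.207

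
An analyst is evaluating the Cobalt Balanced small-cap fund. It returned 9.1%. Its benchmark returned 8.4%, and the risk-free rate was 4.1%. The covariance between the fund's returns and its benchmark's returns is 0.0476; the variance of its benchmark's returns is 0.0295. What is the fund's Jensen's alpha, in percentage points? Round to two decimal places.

β = Cov / Var = 0.0476 / 0.0295 = 1.6136
E[R] = Rf + β(Rm − Rf) = 4.1% + 1.6136 × (8.4% − 4.1%) = 11.0385%
α = Rp − E[R] = 9.1% − 11.0385% = -1.9385

-1.94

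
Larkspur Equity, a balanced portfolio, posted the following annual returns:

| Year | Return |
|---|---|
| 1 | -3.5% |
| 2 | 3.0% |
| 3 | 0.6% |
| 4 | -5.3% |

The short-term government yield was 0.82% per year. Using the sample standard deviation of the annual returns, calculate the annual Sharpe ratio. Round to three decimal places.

-0.560

r̄ = (-3.5 + 3 + 0.6 − 5.3) / 4 = -1.3000%
Σ(r − r̄)² = 42.9400; sample σ = √(42.9400/3) = 3.7833%
Sharpe = (r̄ − rf) / σ = (-1.3000 − 0.82) / 3.7833 = -2.1200 / 3.7833 = -0.5604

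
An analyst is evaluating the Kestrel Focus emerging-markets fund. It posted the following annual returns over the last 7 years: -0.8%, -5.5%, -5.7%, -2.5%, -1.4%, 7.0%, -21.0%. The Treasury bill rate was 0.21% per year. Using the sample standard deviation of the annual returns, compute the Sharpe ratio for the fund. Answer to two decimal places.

Mean return r̄ = -29.90 / 7 = -4.2714%
Σ(r − r̄)² = 433.8743; sample σ = √(433.8743/6) = 8.5037%
Sharpe = (r̄ − rf) / σ = (-4.2714 − 0.21) / 8.5037 = -4.4814 / 8.5037 = -0.5270

-0.53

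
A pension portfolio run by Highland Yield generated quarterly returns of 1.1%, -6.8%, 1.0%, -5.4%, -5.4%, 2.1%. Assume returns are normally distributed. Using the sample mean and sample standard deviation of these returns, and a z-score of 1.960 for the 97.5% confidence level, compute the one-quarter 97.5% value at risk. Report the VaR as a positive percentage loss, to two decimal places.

10.13

μ = (1.1 − 6.8 + 1 − 5.4 − 5.4 + 2.1) / 6 = -2.2333%
Sample std dev = √[81.2533 / 5] = 4.0312%
VaR = −(μ − z·σ) = −(-2.2333 − 1.960 × 4.0312) = −(-10.1345) = 10.1345%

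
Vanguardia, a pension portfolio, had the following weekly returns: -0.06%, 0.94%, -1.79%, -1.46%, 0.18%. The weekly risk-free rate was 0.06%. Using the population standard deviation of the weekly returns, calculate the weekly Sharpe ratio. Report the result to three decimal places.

-0.484

r̄ = (-0.06 + 0.94 − 1.79 − 1.46 + 0.18) / 5 = -0.4380%
Σ(r − r̄)² = (-0.06 − (-0.4380))² + (0.94 − (-0.4380))² + … = 5.2961
σ = √[5.2961 / 5] = 1.0292%
Sharpe = (r̄ − rf) / σ = (-0.4380 − 0.06) / 1.0292 = -0.4980 / 1.0292 = -0.4839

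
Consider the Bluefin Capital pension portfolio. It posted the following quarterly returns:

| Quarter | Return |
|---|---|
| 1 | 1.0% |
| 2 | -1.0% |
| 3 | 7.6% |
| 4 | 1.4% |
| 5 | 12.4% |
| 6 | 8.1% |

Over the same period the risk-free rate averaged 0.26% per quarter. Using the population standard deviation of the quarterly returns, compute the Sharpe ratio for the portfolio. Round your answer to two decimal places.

0.98

Mean return r̄ = 29.50 / 6 = 4.9167%
Population σ = √[Σ(r − r̄)² / 6] = √[136.0483 / 6] = √22.6747 = 4.7618%
Sharpe = (r̄ − rf) / σ = (4.9167 − 0.26) / 4.7618 = 4.6567 / 4.7618 = 0.9779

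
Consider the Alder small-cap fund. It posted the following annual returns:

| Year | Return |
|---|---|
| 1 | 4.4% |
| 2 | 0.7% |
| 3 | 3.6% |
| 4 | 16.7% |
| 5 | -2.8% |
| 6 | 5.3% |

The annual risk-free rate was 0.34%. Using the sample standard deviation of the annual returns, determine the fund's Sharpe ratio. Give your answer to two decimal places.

Mean return r̄ = 27.90 / 6 = 4.6500%
Σ(r − r̄)² = (4.4 − 4.6500)² + (0.7 − 4.6500)² + (3.6 − 4.6500)² + … = 217.8950
sample σ = √(217.8950 / 5) = √43.5790 = 6.6014%
Sharpe = (r̄ − rf) / σ = (4.6500 − 0.34) / 6.6014 = 4.3100 / 6.6014 = 0.6529

0.65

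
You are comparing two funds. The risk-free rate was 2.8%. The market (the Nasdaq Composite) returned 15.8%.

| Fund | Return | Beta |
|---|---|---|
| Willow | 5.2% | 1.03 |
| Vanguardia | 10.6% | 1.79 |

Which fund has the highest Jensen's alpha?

Willow: α = 5.2% − [2.8% + 1.03 × (15.8% − 2.8%)] = -10.990
Vanguardia: α = 10.6% − [2.8% + 1.79 × (15.8% − 2.8%)] = -15.470
Highest: Willow (-10.990).

Willow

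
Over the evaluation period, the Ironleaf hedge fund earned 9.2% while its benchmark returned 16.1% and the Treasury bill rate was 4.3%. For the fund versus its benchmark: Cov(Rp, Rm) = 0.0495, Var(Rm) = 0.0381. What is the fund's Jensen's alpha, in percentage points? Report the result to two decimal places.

β = Cov / Var = 0.0495 / 0.0381 = 1.2992
E[R] = Rf + β(Rm − Rf) = 4.3% + 1.2992 × (16.1% − 4.3%) = 19.6306%
α = Rp − E[R] = 9.2% − 19.6306% = -10.4306

-10.43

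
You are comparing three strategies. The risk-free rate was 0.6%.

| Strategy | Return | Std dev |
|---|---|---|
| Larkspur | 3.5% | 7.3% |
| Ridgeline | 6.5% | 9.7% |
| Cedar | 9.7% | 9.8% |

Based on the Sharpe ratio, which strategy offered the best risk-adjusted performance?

Larkspur: Sharpe ratio = (3.5% − 0.6%) / 7.3% = 0.397
Ridgeline: Sharpe ratio = (6.5% − 0.6%) / 9.7% = 0.608
Cedar: Sharpe ratio = (9.7% − 0.6%) / 9.8% = 0.929
Highest: Cedar (0.929).

Cedar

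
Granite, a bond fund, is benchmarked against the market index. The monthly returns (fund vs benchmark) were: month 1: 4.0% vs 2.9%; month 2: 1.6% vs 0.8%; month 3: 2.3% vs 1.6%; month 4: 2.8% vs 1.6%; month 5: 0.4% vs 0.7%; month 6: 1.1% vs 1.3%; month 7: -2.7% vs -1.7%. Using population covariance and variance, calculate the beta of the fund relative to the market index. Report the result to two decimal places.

1.48

r̄p = 1.3571%,  r̄m = 1.0286%
Cov = Σ(rp − r̄p)(rm − r̄m) / 7 = 2.5098
Var(rm) = Σ(rm − r̄m)² / 7 = 1.6906
β = Cov / Var = 2.5098 / 1.6906 = 1.4846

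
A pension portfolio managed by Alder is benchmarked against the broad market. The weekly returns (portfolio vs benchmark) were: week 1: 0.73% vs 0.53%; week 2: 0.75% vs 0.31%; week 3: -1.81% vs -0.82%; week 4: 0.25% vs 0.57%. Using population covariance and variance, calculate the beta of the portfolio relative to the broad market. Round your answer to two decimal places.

1.75

r̄p = -0.0200%,  r̄m = 0.1475%
Cov = Σ(rp − r̄p)(rm − r̄m) / 4 = 0.5645
Var(rm) = Σ(rm − r̄m)² / 4 = 0.3218
β = Cov / Var = 0.5645 / 0.3218 = 1.7542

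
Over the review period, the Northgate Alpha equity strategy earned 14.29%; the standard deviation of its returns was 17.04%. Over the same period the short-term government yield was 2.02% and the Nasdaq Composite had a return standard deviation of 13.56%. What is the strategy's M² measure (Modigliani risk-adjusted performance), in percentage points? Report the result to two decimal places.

Sharpe = (Rp − Rf) / σp = (14.29% − 2.02%) / 17.04% = 0.7201
M² = Rf + Sharpe × σm = 2.02% + 0.7201 × 13.56% = 11.7846%

11.78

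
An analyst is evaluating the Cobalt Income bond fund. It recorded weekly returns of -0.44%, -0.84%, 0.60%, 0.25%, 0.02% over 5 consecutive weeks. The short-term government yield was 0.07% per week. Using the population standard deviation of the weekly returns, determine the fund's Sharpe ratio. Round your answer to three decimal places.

Mean return μ = -0.410 / 5 = -0.0820%
Population std dev = √[1.2885 / 5] = 0.5076%
Sharpe = (μ − rf) / σ = (-0.0820 − 0.07) / 0.5076 = -0.1520 / 0.5076 = -0.2994

-0.299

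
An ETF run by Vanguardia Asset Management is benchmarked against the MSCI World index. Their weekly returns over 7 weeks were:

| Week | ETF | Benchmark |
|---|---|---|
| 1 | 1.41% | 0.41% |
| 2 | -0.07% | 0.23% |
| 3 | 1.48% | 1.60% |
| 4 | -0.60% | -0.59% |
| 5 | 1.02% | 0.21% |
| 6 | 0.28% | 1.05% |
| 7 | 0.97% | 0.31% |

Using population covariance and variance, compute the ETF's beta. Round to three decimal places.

0.701

r̄p = 0.6414%,  r̄m = 0.4600%
Cov = Σ(rp − r̄p)(rm − r̄m) / 7 = 0.2896
Var(rm) = Σ(rm − r̄m)² / 7 = 0.4129
β = Cov / Var = 0.2896 / 0.4129 = 0.7014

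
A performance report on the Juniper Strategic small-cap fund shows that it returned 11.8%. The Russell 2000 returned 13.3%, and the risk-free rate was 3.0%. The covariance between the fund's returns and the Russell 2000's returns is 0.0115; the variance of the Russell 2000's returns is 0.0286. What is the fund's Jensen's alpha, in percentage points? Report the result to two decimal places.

β = Cov / Var = 0.0115 / 0.0286 = 0.4021
E[R] = Rf + β(Rm − Rf) = 3.0% + 0.4021 × (13.3% − 3.0%) = 7.1416%
α = Rp − E[R] = 11.8% − 7.1416% = 4.6584

4.66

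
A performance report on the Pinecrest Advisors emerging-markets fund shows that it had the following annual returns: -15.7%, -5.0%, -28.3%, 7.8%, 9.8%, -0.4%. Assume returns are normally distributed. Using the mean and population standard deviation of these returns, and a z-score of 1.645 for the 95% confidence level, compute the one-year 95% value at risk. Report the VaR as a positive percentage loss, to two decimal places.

r̄ = (-15.7 − 5 − 28.3 + 7.8 + 9.8 − 0.4) / 6 = -31.80 / 6 = -5.3000%
Population σ = √[Σ(r − r̄)² / 6] = √[1060.8800 / 6] = √176.8133 = 13.2971%
VaR = −(r̄ − z·σ) = −(-5.3000 − 1.645 × 13.2971) = −(-27.1737) = 27.1737%

27.17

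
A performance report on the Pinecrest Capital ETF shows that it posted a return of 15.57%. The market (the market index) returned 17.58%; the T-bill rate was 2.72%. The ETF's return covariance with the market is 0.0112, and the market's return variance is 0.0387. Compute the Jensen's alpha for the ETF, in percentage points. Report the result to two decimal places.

8.55

β = Cov / Var = 0.0112 / 0.0387 = 0.2894
E[R] = Rf + β(Rm − Rf) = 2.72% + 0.2894 × (17.58% − 2.72%) = 7.0205%
α = Rp − E[R] = 15.57% − 7.0205% = 8.5495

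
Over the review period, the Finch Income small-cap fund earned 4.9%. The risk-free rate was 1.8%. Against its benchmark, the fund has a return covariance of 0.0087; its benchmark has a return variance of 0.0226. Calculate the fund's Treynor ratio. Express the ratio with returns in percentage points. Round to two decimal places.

8.05

β = Cov / Var = 0.0087 / 0.0226 = 0.3850
Treynor = (Rp − Rf) / β = (4.9% − 1.8%) / 0.3850 = 3.10 / 0.3850 = 8.0519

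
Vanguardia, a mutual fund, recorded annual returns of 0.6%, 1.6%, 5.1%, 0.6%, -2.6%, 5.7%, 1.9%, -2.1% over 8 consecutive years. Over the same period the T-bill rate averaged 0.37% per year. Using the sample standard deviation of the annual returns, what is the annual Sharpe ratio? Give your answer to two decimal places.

0.33

Mean return r̄ = 10.80 / 8 = 1.3500%
Σ(r − r̄)² = (0.6 − 1.3500)² + (1.6 − 1.3500)² + (5.1 − 1.3500)² + … = 61.9800
σ = √[61.9800 / 7] = 2.9756%
Sharpe = (r̄ − rf) / σ = (1.3500 − 0.37) / 2.9756 = 0.9800 / 2.9756 = 0.3293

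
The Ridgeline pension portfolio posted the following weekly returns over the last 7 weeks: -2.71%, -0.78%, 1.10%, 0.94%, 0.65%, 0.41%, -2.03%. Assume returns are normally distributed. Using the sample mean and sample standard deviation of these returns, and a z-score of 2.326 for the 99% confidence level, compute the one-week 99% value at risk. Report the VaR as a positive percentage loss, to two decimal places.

Mean return r̄ = -2.420 / 7 = -0.3457%
Σ(r − r̄)² = (-2.71 − (-0.3457))² + (-0.78 − (-0.3457))² + … = 13.9210
σ = √[13.9210 / 6] = 1.5232%
VaR = −(r̄ − z·σ) = −(-0.3457 − 2.326 × 1.5232) = −(-3.8887) = 3.8887%

3.89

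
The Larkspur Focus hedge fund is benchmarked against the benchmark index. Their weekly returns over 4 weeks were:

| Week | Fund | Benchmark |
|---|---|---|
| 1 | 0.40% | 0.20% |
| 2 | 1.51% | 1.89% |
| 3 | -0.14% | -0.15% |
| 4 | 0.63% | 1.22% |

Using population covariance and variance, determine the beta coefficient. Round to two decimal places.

r̄p = 0.6000%,  r̄m = 0.7900%
Cov = Σ(rp − r̄p)(rm − r̄m) / 4 = 0.4569
Var(rm) = Σ(rm − r̄m)² / 4 = 0.6567
β = Cov / Var = 0.4569 / 0.6567 = 0.6958

0.70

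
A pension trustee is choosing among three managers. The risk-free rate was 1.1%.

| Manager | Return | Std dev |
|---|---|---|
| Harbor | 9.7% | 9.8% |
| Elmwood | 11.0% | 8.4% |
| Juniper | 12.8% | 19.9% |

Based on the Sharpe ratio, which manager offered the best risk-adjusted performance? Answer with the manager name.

Elmwood

Harbor: Sharpe ratio = (9.7% − 1.1%) / 9.8% = 0.878
Elmwood: Sharpe ratio = (11.0% − 1.1%) / 8.4% = 1.179
Juniper: Sharpe ratio = (12.8% − 1.1%) / 19.9% = 0.588
Highest: Elmwood (1.179).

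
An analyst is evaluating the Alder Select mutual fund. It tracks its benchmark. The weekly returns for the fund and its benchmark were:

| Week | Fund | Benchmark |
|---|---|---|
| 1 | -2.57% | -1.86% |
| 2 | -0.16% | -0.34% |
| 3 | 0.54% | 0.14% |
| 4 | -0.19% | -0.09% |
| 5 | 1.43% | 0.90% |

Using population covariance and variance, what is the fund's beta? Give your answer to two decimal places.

1.46

r̄p = -0.1900%,  r̄m = -0.2500%
Cov = Σ(rp − r̄p)(rm − r̄m) / 5 = 1.1954
Var(rm) = Σ(rm − r̄m)² / 5 = 0.8201
β = Cov / Var = 1.1954 / 0.8201 = 1.4576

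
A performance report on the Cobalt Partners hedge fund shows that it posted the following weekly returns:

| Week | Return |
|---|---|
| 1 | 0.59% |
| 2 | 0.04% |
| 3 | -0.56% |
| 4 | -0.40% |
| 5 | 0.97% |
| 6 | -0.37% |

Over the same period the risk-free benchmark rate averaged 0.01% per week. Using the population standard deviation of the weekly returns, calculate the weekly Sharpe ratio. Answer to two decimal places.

r̄ = (0.59 + 0.04 − 0.56 − 0.4 + 0.97 − 0.37) / 6 = 0.0450%
Σ(r − r̄)² = (0.59 − 0.0450)² + (0.04 − 0.0450)² + (-0.56 − 0.0450)² + … = 1.8890
σ = √[1.8890 / 6] = 0.5611%
Sharpe = (r̄ − rf) / σ = (0.0450 − 0.01) / 0.5611 = 0.0350 / 0.5611 = 0.0624

0.06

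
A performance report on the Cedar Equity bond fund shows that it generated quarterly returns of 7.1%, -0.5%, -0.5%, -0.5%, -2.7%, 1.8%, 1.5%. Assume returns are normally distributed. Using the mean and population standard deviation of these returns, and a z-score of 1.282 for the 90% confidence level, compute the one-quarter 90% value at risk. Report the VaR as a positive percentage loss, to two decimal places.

r̄ = (7.1 − 0.5 − 0.5 − 0.5 − 2.7 + 1.8 + 1.5) / 7 = 6.20 / 7 = 0.8857%
Population std dev = √[58.4486 / 7] = 2.8896%
VaR = −(r̄ − z·σ) = −(0.8857 − 1.282 × 2.8896) = −(-2.8188) = 2.8188%

2.82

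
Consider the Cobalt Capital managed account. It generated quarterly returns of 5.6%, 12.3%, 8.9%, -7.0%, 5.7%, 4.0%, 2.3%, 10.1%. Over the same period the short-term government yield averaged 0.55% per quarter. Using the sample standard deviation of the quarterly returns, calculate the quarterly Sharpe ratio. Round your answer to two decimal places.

r̄ = (5.6 + 12.3 + 8.9 − 7 + 5.7 + 4 + 2.3 + 10.1) / 8 = 41.90 / 8 = 5.2375%
Σ(r − r̄)² = (5.6 − 5.2375)² + (12.3 − 5.2375)² + (8.9 − 5.2375)² + … = 247.1988
σ = √[247.1988 / 7] = 5.9426%
Sharpe = (r̄ − rf) / σ = (5.2375 − 0.55) / 5.9426 = 4.6875 / 5.9426 = 0.7888

0.79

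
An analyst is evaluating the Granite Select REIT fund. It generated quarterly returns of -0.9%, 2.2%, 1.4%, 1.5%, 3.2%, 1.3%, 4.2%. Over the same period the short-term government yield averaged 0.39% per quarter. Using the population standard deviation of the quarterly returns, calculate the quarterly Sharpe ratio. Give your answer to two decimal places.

r̄ = (-0.9 + 2.2 + 1.4 + 1.5 + 3.2 + 1.3 + 4.2) / 7 = 1.8429%
Σ(r − r̄)² = (-0.9 − 1.8429)² + (2.2 − 1.8429)² + (1.4 − 1.8429)² + … = 15.6571
population σ = √(15.6571 / 7) = √2.2367 = 1.4956%
Sharpe = (r̄ − rf) / σ = (1.8429 − 0.39) / 1.4956 = 1.4529 / 1.4956 = 0.9714

0.97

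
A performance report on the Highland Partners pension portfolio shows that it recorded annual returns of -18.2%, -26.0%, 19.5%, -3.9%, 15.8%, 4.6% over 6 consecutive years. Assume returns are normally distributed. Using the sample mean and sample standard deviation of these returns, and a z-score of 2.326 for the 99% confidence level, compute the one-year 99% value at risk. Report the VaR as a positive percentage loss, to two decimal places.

μ = (-18.2 − 26 + 19.5 − 3.9 + 15.8 + 4.6) / 6 = -1.3667%
Sample σ = √[Σ(r − μ)² / 5] = √[1662.2933 / 5] = √332.4587 = 18.2335%
VaR = −(μ − z·σ) = −(-1.3667 − 2.326 × 18.2335) = −(-43.7778) = 43.7778%

43.78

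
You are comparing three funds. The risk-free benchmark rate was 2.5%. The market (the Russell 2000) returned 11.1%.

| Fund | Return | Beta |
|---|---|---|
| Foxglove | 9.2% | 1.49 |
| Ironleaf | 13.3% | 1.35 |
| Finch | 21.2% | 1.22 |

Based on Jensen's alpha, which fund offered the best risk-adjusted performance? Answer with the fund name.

Finch

Foxglove: α = 9.2% − [2.5% + 1.49 × (11.1% − 2.5%)] = -6.114
Ironleaf: α = 13.3% − [2.5% + 1.35 × (11.1% − 2.5%)] = -0.810
Finch: α = 21.2% − [2.5% + 1.22 × (11.1% − 2.5%)] = 8.208
Highest: Finch (8.208).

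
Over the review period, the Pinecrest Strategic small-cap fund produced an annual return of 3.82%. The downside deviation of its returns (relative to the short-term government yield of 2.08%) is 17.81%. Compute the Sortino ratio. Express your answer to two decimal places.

Sortino = (Rp − Rf) / σd = (3.82% − 2.08%) / 17.81% = 1.74% / 17.81% = 0.0977

0.10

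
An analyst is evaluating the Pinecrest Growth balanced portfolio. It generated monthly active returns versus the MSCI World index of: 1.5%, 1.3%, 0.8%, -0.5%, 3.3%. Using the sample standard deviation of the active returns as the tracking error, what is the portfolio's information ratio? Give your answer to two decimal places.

μ = (1.5 + 1.3 + 0.8 − 0.5 + 3.3) / 5 = 1.2800%
Σ(r − μ)² = 7.5280; sample σ = √(7.5280/4) = 1.3719%
IR = μ / tracking error = 1.2800 / 1.3719 = 0.9330

0.93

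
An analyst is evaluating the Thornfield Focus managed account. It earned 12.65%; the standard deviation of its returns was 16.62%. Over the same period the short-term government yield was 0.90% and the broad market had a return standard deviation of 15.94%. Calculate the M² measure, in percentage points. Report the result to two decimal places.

12.17

Sharpe = (Rp − Rf) / σp = (12.65% − 0.90%) / 16.62% = 0.7070
M² = Rf + Sharpe × σm = 0.90% + 0.7070 × 15.94% = 12.1696%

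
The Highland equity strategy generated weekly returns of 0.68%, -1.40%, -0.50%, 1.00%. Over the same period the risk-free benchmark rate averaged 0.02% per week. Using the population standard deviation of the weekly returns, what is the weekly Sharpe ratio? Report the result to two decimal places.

r̄ = (0.68 − 1.4 − 0.5 + 1) / 4 = -0.0550%
Population std dev = √[3.6603 / 4] = 0.9566%
Sharpe = (r̄ − rf) / σ = (-0.0550 − 0.02) / 0.9566 = -0.0750 / 0.9566 = -0.0784

-0.08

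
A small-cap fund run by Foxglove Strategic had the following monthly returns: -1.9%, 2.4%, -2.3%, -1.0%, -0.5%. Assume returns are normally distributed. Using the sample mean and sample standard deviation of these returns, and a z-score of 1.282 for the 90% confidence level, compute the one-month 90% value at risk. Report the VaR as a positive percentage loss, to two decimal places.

μ = (-1.9 + 2.4 − 2.3 − 1 − 0.5) / 5 = -0.6600%
Sample std dev = √[13.7320 / 4] = 1.8528%
VaR = −(μ − z·σ) = −(-0.6600 − 1.282 × 1.8528) = −(-3.0353) = 3.0353%

3.04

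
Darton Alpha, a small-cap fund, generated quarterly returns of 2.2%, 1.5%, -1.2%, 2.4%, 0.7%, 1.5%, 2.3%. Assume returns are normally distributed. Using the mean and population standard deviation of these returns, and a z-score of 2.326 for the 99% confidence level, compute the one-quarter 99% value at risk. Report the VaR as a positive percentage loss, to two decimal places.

1.39

Mean return r̄ = 9.40 / 7 = 1.3429%
Σ(r − r̄)² = 9.6971; population σ = √(9.6971/7) = 1.1770%
VaR = −(r̄ − z·σ) = −(1.3429 − 2.326 × 1.1770) = −(-1.3948) = 1.3948%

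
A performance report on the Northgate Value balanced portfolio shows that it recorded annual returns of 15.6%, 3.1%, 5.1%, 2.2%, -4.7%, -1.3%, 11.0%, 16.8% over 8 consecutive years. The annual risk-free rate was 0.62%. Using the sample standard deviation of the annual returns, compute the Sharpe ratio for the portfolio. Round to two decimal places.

r̄ = (15.6 + 3.1 + 5.1 + 2.2 − 4.7 − 1.3 + 11 + 16.8) / 8 = 47.80 / 8 = 5.9750%
Sample σ = √[Σ(r − r̄)² / 7] = √[425.2350 / 7] = √60.7479 = 7.7941%
Sharpe = (r̄ − rf) / σ = (5.9750 − 0.62) / 7.7941 = 5.3550 / 7.7941 = 0.6871

0.69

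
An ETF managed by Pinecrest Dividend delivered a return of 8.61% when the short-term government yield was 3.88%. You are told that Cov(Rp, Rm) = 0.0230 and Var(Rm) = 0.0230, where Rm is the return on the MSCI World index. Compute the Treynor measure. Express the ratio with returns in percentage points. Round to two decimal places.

4.73

β = Cov / Var = 0.0230 / 0.0230 = 1.0000
Treynor = (Rp − Rf) / β = (8.61% − 3.88%) / 1.0000 = 4.73 / 1.0000 = 4.7300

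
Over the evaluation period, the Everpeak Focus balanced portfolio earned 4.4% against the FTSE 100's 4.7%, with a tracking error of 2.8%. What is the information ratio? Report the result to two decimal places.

IR = (Rp − Rb) / TE = (4.4% − 4.7%) / 2.8% = -0.30% / 2.8% = -0.1071

-0.11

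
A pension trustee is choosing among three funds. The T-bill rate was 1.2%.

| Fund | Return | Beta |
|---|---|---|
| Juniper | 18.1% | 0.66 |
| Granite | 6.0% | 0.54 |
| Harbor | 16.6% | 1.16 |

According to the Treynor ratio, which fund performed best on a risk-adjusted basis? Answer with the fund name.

Juniper: Treynor = (18.1% − 1.2%) / 0.66 = 25.606
Granite: Treynor = (6.0% − 1.2%) / 0.54 = 8.889
Harbor: Treynor = (16.6% − 1.2%) / 1.16 = 13.276
Highest: Juniper (25.606).

Juniper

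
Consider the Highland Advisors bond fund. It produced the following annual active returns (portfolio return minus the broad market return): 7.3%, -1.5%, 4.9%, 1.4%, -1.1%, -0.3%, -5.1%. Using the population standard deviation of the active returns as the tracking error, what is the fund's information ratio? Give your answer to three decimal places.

0.207

Mean return r̄ = 5.60 / 7 = 0.8000%
Population σ = √[Σ(r − r̄)² / 7] = √[104.3400 / 7] = √14.9057 = 3.8608%
IR = r̄ / tracking error = 0.8000 / 3.8608 = 0.2072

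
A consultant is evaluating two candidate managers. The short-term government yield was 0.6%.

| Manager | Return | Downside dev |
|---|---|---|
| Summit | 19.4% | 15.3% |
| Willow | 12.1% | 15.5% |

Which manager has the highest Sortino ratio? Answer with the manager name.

Summit

Summit: Sortino ratio = (19.4% − 0.6%) / 15.3% = 1.229
Willow: Sortino ratio = (12.1% − 0.6%) / 15.5% = 0.742
Highest: Summit (1.229).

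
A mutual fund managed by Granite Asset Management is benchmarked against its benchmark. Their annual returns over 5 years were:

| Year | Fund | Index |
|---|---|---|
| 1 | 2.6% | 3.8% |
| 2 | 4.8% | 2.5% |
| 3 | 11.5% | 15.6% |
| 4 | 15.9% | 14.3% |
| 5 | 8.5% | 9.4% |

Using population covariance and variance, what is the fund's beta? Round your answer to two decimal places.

r̄p = 8.6600%,  r̄m = 9.1200%
Cov = Σ(rp − r̄p)(rm − r̄m) / 5 = 22.7308
Var(rm) = Σ(rm − r̄m)² / 5 = 28.2056
β = Cov / Var = 22.7308 / 28.2056 = 0.8059

0.81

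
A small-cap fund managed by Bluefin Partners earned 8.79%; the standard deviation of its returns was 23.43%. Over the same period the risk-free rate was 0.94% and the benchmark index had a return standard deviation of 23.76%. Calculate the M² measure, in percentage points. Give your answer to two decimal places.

8.90

Sharpe = (Rp − Rf) / σp = (8.79% − 0.94%) / 23.43% = 0.3350
M² = Rf + Sharpe × σm = 0.94% + 0.3350 × 23.76% = 8.8996%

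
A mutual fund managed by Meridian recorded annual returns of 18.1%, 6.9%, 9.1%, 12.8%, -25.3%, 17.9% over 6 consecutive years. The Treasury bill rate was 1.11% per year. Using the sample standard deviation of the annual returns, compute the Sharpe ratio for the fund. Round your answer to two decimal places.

r̄ = (18.1 + 6.9 + 9.1 + 12.8 − 25.3 + 17.9) / 6 = 6.5833%
Sample std dev = √[1322.3283 / 5] = 16.2624%
Sharpe = (r̄ − rf) / σ = (6.5833 − 1.11) / 16.2624 = 5.4733 / 16.2624 = 0.3366

0.34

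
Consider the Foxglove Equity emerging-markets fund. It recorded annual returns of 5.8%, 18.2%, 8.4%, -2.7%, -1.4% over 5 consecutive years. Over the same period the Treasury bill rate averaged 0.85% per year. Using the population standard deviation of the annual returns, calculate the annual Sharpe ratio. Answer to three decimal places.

r̄ = (5.8 + 18.2 + 8.4 − 2.7 − 1.4) / 5 = 5.6600%
Σ(r − r̄)² = (5.8 − 5.6600)² + (18.2 − 5.6600)² + (8.4 − 5.6600)² + … = 284.5120
σ = √[284.5120 / 5] = 7.5434%
Sharpe = (r̄ − rf) / σ = (5.6600 − 0.85) / 7.5434 = 4.8100 / 7.5434 = 0.6376

0.638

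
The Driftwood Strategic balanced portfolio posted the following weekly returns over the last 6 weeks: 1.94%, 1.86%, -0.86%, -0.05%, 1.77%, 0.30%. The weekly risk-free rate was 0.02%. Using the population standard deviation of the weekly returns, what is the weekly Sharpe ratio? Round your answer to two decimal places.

0.74

μ = (1.94 + 1.86 − 0.86 − 0.05 + 1.77 + 0.3) / 6 = 4.960 / 6 = 0.8267%
Population σ = √[Σ(r − μ)² / 6] = √[7.0879 / 6] = √1.1813 = 1.0869%
Sharpe = (μ − rf) / σ = (0.8267 − 0.02) / 1.0869 = 0.8067 / 1.0869 = 0.7422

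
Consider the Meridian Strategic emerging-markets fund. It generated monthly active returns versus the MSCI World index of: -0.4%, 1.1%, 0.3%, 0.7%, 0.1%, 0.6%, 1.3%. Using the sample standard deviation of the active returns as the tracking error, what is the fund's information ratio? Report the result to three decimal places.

0.903

r̄ = (-0.4 + 1.1 + 0.3 + 0.7 + 0.1 + 0.6 + 1.3) / 7 = 0.5286%
Sample std dev = √[2.0543 / 6] = 0.5851%
IR = r̄ / tracking error = 0.5286 / 0.5851 = 0.9034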